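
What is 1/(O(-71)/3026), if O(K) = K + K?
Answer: -1513/71 ≈ -21.310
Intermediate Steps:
O(K) = 2*K
1/(O(-71)/3026) = 1/((2*(-71))/3026) = 1/(-142*1/3026) = 1/(-71/1513) = -1513/71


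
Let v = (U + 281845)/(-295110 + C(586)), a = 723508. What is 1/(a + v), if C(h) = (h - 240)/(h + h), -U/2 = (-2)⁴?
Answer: 172934287/125119174976378 ≈ 1.3822e-6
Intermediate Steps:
U = -32 (U = -2*(-2)⁴ = -2*16 = -32)
C(h) = (-240 + h)/(2*h) (C(h) = (-240 + h)/((2*h)) = (-240 + h)*(1/(2*h)) = (-240 + h)/(2*h))
v = -165142418/172934287 (v = (-32 + 281845)/(-295110 + (½)*(-240 + 586)/586) = 281813/(-295110 + (½)*(1/586)*346) = 281813/(-295110 + 173/586) = 281813/(-172934287/586) = 281813*(-586/172934287) = -165142418/172934287 ≈ -0.95494)
1/(a + v) = 1/(723508 - 165142418/172934287) = 1/(125119174976378/172934287) = 172934287/125119174976378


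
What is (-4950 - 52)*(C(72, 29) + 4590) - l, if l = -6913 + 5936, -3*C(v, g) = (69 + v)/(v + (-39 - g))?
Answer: -45798859/2 ≈ -2.2899e+7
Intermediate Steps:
C(v, g) = -(69 + v)/(3*(-39 + v - g)) (C(v, g) = -(69 + v)/(3*(v + (-39 - g))) = -(69 + v)/(3*(-39 + v - g)))
l = -977
(-4950 - 52)*(C(72, 29) + 4590) - l = (-4950 - 52)*((23 + (⅓)*72)/(39 + 29 - 1*72) + 4590) - 1*(-977) = -5002*((23 + 24)/(39 + 29 - 72) + 4590) + 977 = -5002*(47/(-4) + 4590) + 977 = -5002*(-¼*47 + 4590) + 977 = -5002*(-47/4 + 4590) + 977 = -5002*18313/4 + 977 = -45800813/2 + 977 = -45798859/2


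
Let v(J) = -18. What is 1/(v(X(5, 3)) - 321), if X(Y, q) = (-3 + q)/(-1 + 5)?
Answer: -1/339 ≈ -0.0029499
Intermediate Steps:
X(Y, q) = -¾ + q/4 (X(Y, q) = (-3 + q)/4 = (-3 + q)*(¼) = -¾ + q/4)
1/(v(X(5, 3)) - 321) = 1/(-18 - 321) = 1/(-339) = -1/339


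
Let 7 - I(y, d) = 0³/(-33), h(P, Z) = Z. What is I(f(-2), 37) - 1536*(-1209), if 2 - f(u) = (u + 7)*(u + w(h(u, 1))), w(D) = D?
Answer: 1857031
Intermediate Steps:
f(u) = 2 - (1 + u)*(7 + u) (f(u) = 2 - (u + 7)*(u + 1) = 2 - (7 + u)*(1 + u) = 2 - (1 + u)*(7 + u))
I(y, d) = 7 (I(y, d) = 7 - 0³/(-33) = 7 - 0*(-1)/33 = 7 - 1*0 = 7 + 0 = 7)
I(f(-2), 37) - 1536*(-1209) = 7 - 1536*(-1209) = 7 + 1857024 = 1857031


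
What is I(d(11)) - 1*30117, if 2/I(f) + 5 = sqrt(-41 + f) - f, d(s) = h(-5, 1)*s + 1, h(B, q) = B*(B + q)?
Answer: -383208821/12724 - 3*sqrt(5)/12724 ≈ -30117.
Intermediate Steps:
d(s) = 1 + 20*s (d(s) = (-5*(-5 + 1))*s + 1 = (-5*(-4))*s + 1 = 20*s + 1 = 1 + 20*s)
I(f) = 2/(-5 + sqrt(-41 + f) - f) (I(f) = 2/(-5 + (sqrt(-41 + f) - f)) = 2/(-5 + sqrt(-41 + f) - f))
I(d(11)) - 1*30117 = -2/(5 + (1 + 20*11) - sqrt(-41 + (1 + 20*11))) - 1*30117 = -2/(5 + (1 + 220) - sqrt(-41 + (1 + 220))) - 30117 = -2/(5 + 221 - sqrt(-41 + 221)) - 30117 = -2/(5 + 221 - sqrt(180)) - 30117 = -2/(5 + 221 - 6*sqrt(5)) - 30117 = -2/(226 - 6*sqrt(5)) - 30117 = -30117 - 2/(226 - 6*sqrt(5))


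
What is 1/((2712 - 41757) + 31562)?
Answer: -1/7483 ≈ -0.00013364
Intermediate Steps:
1/((2712 - 41757) + 31562) = 1/(-39045 + 31562) = 1/(-7483) = -1/7483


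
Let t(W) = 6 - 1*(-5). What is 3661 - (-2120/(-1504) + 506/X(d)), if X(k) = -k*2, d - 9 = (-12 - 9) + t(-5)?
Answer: 640439/188 ≈ 3406.6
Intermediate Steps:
t(W) = 11 (t(W) = 6 + 5 = 11)
d = -1 (d = 9 + ((-12 - 9) + 11) = 9 + (-21 + 11) = 9 - 10 = -1)
X(k) = -2*k
3661 - (-2120/(-1504) + 506/X(d)) = 3661 - (-2120/(-1504) + 506/((-2*(-1)))) = 3661 - (-2120*(-1/1504) + 506/2) = 3661 - (265/188 + 506*(½)) = 3661 - (265/188 + 253) = 3661 - 1*47829/188 = 3661 - 47829/188 = 640439/188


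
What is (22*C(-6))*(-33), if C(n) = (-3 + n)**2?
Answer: -58806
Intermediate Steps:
(22*C(-6))*(-33) = (22*(-3 - 6)**2)*(-33) = (22*(-9)**2)*(-33) = (22*81)*(-33) = 1782*(-33) = -58806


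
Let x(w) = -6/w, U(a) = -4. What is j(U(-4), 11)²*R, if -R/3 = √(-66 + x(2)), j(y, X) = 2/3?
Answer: -4*I*√69/3 ≈ -11.076*I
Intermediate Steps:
j(y, X) = ⅔ (j(y, X) = 2*(⅓) = ⅔)
R = -3*I*√69 (R = -3*√(-66 - 6/2) = -3*√(-66 - 6*½) = -3*√(-66 - 3) = -3*I*√69 ≈ -24.92*I)
j(U(-4), 11)²*R = (⅔)²*(-3*I*√69) = 4*(-3*I*√69)/9 = -4*I*√69/3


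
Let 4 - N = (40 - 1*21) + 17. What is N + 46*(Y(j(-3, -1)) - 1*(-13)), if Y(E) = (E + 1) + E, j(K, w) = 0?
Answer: 612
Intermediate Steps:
Y(E) = 1 + 2*E (Y(E) = (1 + E) + E = 1 + 2*E)
N = -32 (N = 4 - ((40 - 1*21) + 17) = 4 - ((40 - 21) + 17) = 4 - (19 + 17) = 4 - 1*36 = 4 - 36 = -32)
N + 46*(Y(j(-3, -1)) - 1*(-13)) = -32 + 46*((1 + 2*0) - 1*(-13)) = -32 + 46*((1 + 0) + 13) = -32 + 46*(1 + 13) = -32 + 46*14 = -32 + 644 = 612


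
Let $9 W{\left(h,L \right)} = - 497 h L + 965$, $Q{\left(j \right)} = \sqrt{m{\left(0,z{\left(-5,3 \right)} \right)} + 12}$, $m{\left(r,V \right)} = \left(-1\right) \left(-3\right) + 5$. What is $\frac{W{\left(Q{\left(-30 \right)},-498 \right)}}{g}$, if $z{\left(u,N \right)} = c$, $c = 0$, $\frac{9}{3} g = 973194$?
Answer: $\frac{965}{2919582} + \frac{82502 \sqrt{5}}{486597} \approx 0.37945$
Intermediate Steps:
$g = 324398$ ($g = \frac{1}{3} \cdot 973194 = 324398$)
$z{\left(u,N \right)} = 0$
$m{\left(r,V \right)} = 8$ ($m{\left(r,V \right)} = 3 + 5 = 8$)
$Q{\left(j \right)} = 2 \sqrt{5}$ ($Q{\left(j \right)} = \sqrt{8 + 12} = \sqrt{20} = 2 \sqrt{5}$)
$W{\left(h,L \right)} = \frac{965}{9} - \frac{497 L h}{9}$ ($W{\left(h,L \right)} = \frac{- 497 h L + 965}{9} = \frac{- 497 L h + 965}{9} = \frac{965 - 497 L h}{9} = \frac{965}{9} - \frac{497 L h}{9}$)
$\frac{W{\left(Q{\left(-30 \right)},-498 \right)}}{g} = \frac{\frac{965}{9} - - \frac{82502 \cdot 2 \sqrt{5}}{3}}{324398} = \left(\frac{965}{9} + \frac{165004 \sqrt{5}}{3}\right) \frac{1}{324398} = \frac{965}{2919582} + \frac{82502 \sqrt{5}}{486597}$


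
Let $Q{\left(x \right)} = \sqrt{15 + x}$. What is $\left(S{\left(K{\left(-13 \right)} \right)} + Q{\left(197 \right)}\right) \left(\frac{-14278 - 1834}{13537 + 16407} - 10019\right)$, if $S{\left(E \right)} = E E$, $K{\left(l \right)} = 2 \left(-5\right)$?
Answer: $- \frac{197384900}{197} - \frac{3947698 \sqrt{53}}{197} \approx -1.1478 \cdot 10^{6}$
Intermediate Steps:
$K{\left(l \right)} = -10$
$S{\left(E \right)} = E^{2}$
$\left(S{\left(K{\left(-13 \right)} \right)} + Q{\left(197 \right)}\right) \left(\frac{-14278 - 1834}{13537 + 16407} - 10019\right) = \left(\left(-10\right)^{2} + \sqrt{15 + 197}\right) \left(\frac{-14278 - 1834}{13537 + 16407} - 10019\right) = \left(100 + \sqrt{212}\right) \left(- \frac{16112}{29944} - 10019\right) = \left(100 + 2 \sqrt{53}\right) \left(\left(-16112\right) \frac{1}{29944} - 10019\right) = \left(100 + 2 \sqrt{53}\right) \left(- \frac{106}{197} - 10019\right) = \left(100 + 2 \sqrt{53}\right) \left(- \frac{1973849}{197}\right) = - \frac{197384900}{197} - \frac{3947698 \sqrt{53}}{197}$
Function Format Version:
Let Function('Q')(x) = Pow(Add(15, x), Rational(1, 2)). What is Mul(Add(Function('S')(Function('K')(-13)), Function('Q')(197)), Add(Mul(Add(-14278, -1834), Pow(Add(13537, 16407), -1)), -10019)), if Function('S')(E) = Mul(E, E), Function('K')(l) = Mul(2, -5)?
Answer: Add(Rational(-197384900, 197), Mul(Rational(-3947698, 197), Pow(53, Rational(1, 2)))) ≈ -1.1478e+6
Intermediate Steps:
Function('K')(l) = -10
Function('S')(E) = Pow(E, 2)
Mul(Add(Function('S')(Function('K')(-13)), Function('Q')(197)), Add(Mul(Add(-14278, -1834), Pow(Add(13537, 16407), -1)), -10019)) = Mul(Add(Pow(-10, 2), Pow(Add(15, 197), Rational(1, 2))), Add(Mul(Add(-14278, -1834), Pow(Add(13537, 16407), -1)), -10019)) = Mul(Add(100, Pow(212, Rational(1, 2))), Add(Mul(-16112, Pow(29944, -1)), -10019)) = Mul(Add(100, Mul(2, Pow(53, Rational(1, 2)))), Add(Mul(-16112, Rational(1, 29944)), -10019)) = Mul(Add(100, Mul(2, Pow(53, Rational(1, 2)))), Add(Rational(-106, 197), -10019)) = Mul(Add(100, Mul(2, Pow(53, Rational(1, 2)))), Rational(-1973849, 197)) = Add(Rational(-197384900, 197), Mul(Rational(-3947698, 197), Pow(53, Rational(1, 2))))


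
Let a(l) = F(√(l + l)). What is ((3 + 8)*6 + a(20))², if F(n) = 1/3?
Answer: 39601/9 ≈ 4400.1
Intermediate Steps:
F(n) = ⅓
a(l) = ⅓
((3 + 8)*6 + a(20))² = ((3 + 8)*6 + ⅓)² = (11*6 + ⅓)² = (66 + ⅓)² = (199/3)² = 39601/9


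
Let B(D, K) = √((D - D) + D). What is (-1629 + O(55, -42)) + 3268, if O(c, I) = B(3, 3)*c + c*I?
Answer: -671 + 55*√3 ≈ -575.74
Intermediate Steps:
B(D, K) = √D (B(D, K) = √(0 + D) = √D)
O(c, I) = I*c + c*√3 (O(c, I) = √3*c + c*I = c*√3 + I*c = I*c + c*√3)
(-1629 + O(55, -42)) + 3268 = (-1629 + 55*(-42 + √3)) + 3268 = (-1629 + (-2310 + 55*√3)) + 3268 = (-3939 + 55*√3) + 3268 = -671 + 55*√3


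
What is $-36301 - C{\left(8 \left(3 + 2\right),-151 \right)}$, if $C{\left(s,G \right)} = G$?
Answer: $-36150$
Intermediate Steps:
$-36301 - C{\left(8 \left(3 + 2\right),-151 \right)} = -36301 - -151 = -36301 + 151 = -36150$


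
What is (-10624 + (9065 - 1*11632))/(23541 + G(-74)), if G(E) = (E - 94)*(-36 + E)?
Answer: -4397/14007 ≈ -0.31391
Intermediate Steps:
G(E) = (-94 + E)*(-36 + E)
(-10624 + (9065 - 1*11632))/(23541 + G(-74)) = (-10624 + (9065 - 1*11632))/(23541 + (3384 + (-74)² - 130*(-74))) = (-10624 + (9065 - 11632))/(23541 + (3384 + 5476 + 9620)) = (-10624 - 2567)/(23541 + 18480) = -13191/42021 = -13191*1/42021 = -4397/14007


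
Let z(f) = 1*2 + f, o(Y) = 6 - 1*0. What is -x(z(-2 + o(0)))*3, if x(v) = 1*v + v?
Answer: -36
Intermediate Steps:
o(Y) = 6 (o(Y) = 6 + 0 = 6)
z(f) = 2 + f
x(v) = 2*v (x(v) = v + v = 2*v)
-x(z(-2 + o(0)))*3 = -2*(2 + (-2 + 6))*3 = -2*(2 + 4)*3 = -2*6*3 = -1*12*3 = -12*3 = -36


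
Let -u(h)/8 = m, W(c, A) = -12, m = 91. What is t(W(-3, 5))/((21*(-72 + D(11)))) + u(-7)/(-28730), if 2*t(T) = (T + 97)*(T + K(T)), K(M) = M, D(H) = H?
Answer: 387656/471835 ≈ 0.82159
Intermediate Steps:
u(h) = -728 (u(h) = -8*91 = -728)
t(T) = T*(97 + T) (t(T) = ((T + 97)*(T + T))/2 = ((97 + T)*(2*T))/2 = (2*T*(97 + T))/2 = T*(97 + T))
t(W(-3, 5))/((21*(-72 + D(11)))) + u(-7)/(-28730) = (-12*(97 - 12))/((21*(-72 + 11))) - 728/(-28730) = (-12*85)/((21*(-61))) - 728*(-1/28730) = -1020/(-1281) + 28/1105 = -1020*(-1/1281) + 28/1105 = 340/427 + 28/1105 = 387656/471835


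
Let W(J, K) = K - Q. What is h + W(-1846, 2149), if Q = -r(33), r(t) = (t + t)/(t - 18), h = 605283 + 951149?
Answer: 7792927/5 ≈ 1.5586e+6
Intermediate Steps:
h = 1556432
r(t) = 2*t/(-18 + t) (r(t) = (2*t)/(-18 + t) = 2*t/(-18 + t))
Q = -22/5 (Q = -2*33/(-18 + 33) = -2*33/15 = -1*22/5 = -22/5 ≈ -4.4000)
W(J, K) = 22/5 + K (W(J, K) = K - 1*(-22/5) = K + 22/5 = 22/5 + K)
h + W(-1846, 2149) = 1556432 + (22/5 + 2149) = 1556432 + 10767/5 = 7792927/5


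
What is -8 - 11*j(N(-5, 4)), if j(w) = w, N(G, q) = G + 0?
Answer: 47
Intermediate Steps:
N(G, q) = G
-8 - 11*j(N(-5, 4)) = -8 - 11*(-5) = -8 + 55 = 47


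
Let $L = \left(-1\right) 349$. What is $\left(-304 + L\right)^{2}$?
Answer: $426409$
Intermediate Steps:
$L = -349$
$\left(-304 + L\right)^{2} = \left(-304 - 349\right)^{2} = \left(-653\right)^{2} = 426409$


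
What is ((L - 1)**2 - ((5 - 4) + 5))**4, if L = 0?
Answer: 625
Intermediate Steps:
((L - 1)**2 - ((5 - 4) + 5))**4 = ((0 - 1)**2 - ((5 - 4) + 5))**4 = ((-1)**2 - (1 + 5))**4 = (1 - 1*6)**4 = (1 - 6)**4 = (-5)**4 = 625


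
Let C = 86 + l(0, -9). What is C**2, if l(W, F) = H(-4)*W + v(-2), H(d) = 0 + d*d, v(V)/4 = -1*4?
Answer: 4900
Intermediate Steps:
v(V) = -16 (v(V) = 4*(-1*4) = 4*(-4) = -16)
H(d) = d**2 (H(d) = 0 + d**2 = d**2)
l(W, F) = -16 + 16*W (l(W, F) = (-4)**2*W - 16 = 16*W - 16 = -16 + 16*W)
C = 70 (C = 86 + (-16 + 16*0) = 86 + (-16 + 0) = 86 - 16 = 70)
C**2 = 70**2 = 4900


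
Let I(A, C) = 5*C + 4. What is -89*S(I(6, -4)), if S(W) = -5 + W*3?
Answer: 4717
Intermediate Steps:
I(A, C) = 4 + 5*C
S(W) = -5 + 3*W
-89*S(I(6, -4)) = -89*(-5 + 3*(4 + 5*(-4))) = -89*(-5 + 3*(4 - 20)) = -89*(-5 + 3*(-16)) = -89*(-5 - 48) = -89*(-53) = 4717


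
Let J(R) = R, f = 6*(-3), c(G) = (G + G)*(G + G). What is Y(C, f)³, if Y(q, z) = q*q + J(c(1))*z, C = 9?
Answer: 729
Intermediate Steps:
c(G) = 4*G² (c(G) = (2*G)*(2*G) = 4*G²)
f = -18
Y(q, z) = q² + 4*z (Y(q, z) = q*q + (4*1²)*z = q² + (4*1)*z = q² + 4*z)
Y(C, f)³ = (9² + 4*(-18))³ = (81 - 72)³ = 9³ = 729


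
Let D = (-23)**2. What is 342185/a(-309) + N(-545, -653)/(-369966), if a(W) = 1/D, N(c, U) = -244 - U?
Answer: 66969715510181/369966 ≈ 1.8102e+8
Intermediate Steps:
D = 529
a(W) = 1/529
342185/a(-309) + N(-545, -653)/(-369966) = 342185/(1/529) + (-244 - 1*(-653))/(-369966) = 342185*529 + (-244 + 653)*(-1/369966) = 181015865 + 409*(-1/369966) = 181015865 - 409/369966 = 66969715510181/369966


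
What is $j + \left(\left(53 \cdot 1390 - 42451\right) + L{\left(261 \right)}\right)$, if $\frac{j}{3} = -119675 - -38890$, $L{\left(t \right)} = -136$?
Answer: $-211272$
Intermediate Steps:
$j = -242355$ ($j = 3 \left(-119675 - -38890\right) = 3 \left(-119675 + 38890\right) = 3 \left(-80785\right) = -242355$)
$j + \left(\left(53 \cdot 1390 - 42451\right) + L{\left(261 \right)}\right) = -242355 + \left(\left(53 \cdot 1390 - 42451\right) - 136\right) = -242355 + \left(\left(73670 - 42451\right) - 136\right) = -242355 + \left(31219 - 136\right) = -242355 + 31083 = -211272$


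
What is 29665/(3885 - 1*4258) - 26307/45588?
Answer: -454060177/5668108 ≈ -80.108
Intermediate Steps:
29665/(3885 - 1*4258) - 26307/45588 = 29665/(3885 - 4258) - 26307*1/45588 = 29665/(-373) - 8769/15196 = 29665*(-1/373) - 8769/15196 = -29665/373 - 8769/15196 = -454060177/5668108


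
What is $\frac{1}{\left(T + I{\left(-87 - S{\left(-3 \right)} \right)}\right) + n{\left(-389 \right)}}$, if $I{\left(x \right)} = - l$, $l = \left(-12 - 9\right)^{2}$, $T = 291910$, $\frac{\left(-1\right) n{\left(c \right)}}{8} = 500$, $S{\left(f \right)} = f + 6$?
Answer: $\frac{1}{287469} \approx 3.4786 \cdot 10^{-6}$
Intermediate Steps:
$S{\left(f \right)} = 6 + f$
$n{\left(c \right)} = -4000$ ($n{\left(c \right)} = \left(-8\right) 500 = -4000$)
$l = 441$ ($l = \left(-21\right)^{2} = 441$)
$I{\left(x \right)} = -441$ ($I{\left(x \right)} = \left(-1\right) 441 = -441$)
$\frac{1}{\left(T + I{\left(-87 - S{\left(-3 \right)} \right)}\right) + n{\left(-389 \right)}} = \frac{1}{\left(291910 - 441\right) - 4000} = \frac{1}{291469 - 4000} = \frac{1}{287469}$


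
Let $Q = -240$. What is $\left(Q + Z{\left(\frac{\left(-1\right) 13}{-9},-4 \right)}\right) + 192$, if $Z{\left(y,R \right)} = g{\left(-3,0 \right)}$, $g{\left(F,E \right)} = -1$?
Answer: $-49$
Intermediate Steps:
$Z{\left(y,R \right)} = -1$
$\left(Q + Z{\left(\frac{\left(-1\right) 13}{-9},-4 \right)}\right) + 192 = \left(-240 - 1\right) + 192 = -241 + 192 = -49$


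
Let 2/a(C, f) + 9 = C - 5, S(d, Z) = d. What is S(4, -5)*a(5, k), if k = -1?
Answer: -8/9 ≈ -0.88889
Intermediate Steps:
a(C, f) = 2/(-14 + C) (a(C, f) = 2/(-9 + (C - 5)) = 2/(-9 + (-5 + C)) = 2/(-14 + C))
S(4, -5)*a(5, k) = 4*(2/(-14 + 5)) = 4*(2/(-9)) = 4*(2*(-⅑)) = 4*(-2/9) = -8/9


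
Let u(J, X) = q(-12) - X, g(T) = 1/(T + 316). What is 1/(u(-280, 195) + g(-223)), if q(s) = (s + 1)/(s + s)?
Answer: -744/144731 ≈ -0.0051406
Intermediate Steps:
q(s) = (1 + s)/(2*s) (q(s) = (1 + s)/((2*s)) = (1 + s)*(1/(2*s)) = (1 + s)/(2*s))
g(T) = 1/(316 + T)
u(J, X) = 11/24 - X (u(J, X) = (½)*(1 - 12)/(-12) - X = (½)*(-1/12)*(-11) - X = 11/24 - X)
1/(u(-280, 195) + g(-223)) = 1/((11/24 - 1*195) + 1/(316 - 223)) = 1/((11/24 - 195) + 1/93) = 1/(-4669/24 + 1/93) = 1/(-144731/744) = -744/144731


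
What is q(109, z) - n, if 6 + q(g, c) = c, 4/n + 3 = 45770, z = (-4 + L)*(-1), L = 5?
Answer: -320373/45767 ≈ -7.0001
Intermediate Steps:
z = -1 (z = (-4 + 5)*(-1) = 1*(-1) = -1)
n = 4/45767 (n = 4/(-3 + 45770) = 4/45767 ≈ 8.7399e-5)
q(g, c) = -6 + c
q(109, z) - n = (-6 - 1) - 1*4/45767 = -7 - 4/45767 = -320373/45767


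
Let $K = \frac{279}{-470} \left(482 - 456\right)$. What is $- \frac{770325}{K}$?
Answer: $\frac{60342125}{1209} \approx 49911.0$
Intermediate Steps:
$K = - \frac{3627}{235}$ ($K = 279 \left(- \frac{1}{470}\right) 26 = \left(- \frac{279}{470}\right) 26 = - \frac{3627}{235} \approx -15.434$)
$- \frac{770325}{K} = - \frac{770325}{- \frac{3627}{235}} = \left(-770325\right) \left(- \frac{235}{3627}\right) = \frac{60342125}{1209}$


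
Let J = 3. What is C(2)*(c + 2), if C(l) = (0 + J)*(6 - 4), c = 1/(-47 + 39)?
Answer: 45/4 ≈ 11.250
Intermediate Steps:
c = -⅛ (c = 1/(-8) = -⅛ ≈ -0.12500)
C(l) = 6 (C(l) = (0 + 3)*(6 - 4) = 3*2 = 6)
C(2)*(c + 2) = 6*(-⅛ + 2) = 6*(15/8) = 45/4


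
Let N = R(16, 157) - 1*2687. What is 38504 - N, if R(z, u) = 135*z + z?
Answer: 39015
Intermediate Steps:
R(z, u) = 136*z
N = -511 (N = 136*16 - 1*2687 = 2176 - 2687 = -511)
38504 - N = 38504 - 1*(-511) = 38504 + 511 = 39015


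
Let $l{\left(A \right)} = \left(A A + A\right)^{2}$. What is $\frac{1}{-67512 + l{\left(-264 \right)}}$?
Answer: $\frac{1}{4820735112} \approx 2.0744 \cdot 10^{-10}$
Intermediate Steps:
$l{\left(A \right)} = \left(A + A^{2}\right)^{2}$ ($l{\left(A \right)} = \left(A^{2} + A\right)^{2} = \left(A + A^{2}\right)^{2}$)
$\frac{1}{-67512 + l{\left(-264 \right)}} = \frac{1}{-67512 + \left(-264\right)^{2} \left(1 - 264\right)^{2}} = \frac{1}{-67512 + 69696 \left(-263\right)^{2}} = \frac{1}{-67512 + 69696 \cdot 69169} = \frac{1}{-67512 + 4820802624} = \frac{1}{4820735112}$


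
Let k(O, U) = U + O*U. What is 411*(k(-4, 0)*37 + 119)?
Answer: 48909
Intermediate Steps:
411*(k(-4, 0)*37 + 119) = 411*((0*(1 - 4))*37 + 119) = 411*((0*(-3))*37 + 119) = 411*(0*37 + 119) = 411*(0 + 119) = 411*119 = 48909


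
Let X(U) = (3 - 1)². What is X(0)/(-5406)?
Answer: -2/2703 ≈ -0.00073992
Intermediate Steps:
X(U) = 4 (X(U) = 2² = 4)
X(0)/(-5406) = 4/(-5406) = 4*(-1/5406) = -2/2703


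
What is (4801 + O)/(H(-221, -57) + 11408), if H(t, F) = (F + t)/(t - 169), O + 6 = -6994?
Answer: -428805/2224699 ≈ -0.19275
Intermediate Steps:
O = -7000 (O = -6 - 6994 = -7000)
H(t, F) = (F + t)/(-169 + t)
(4801 + O)/(H(-221, -57) + 11408) = (4801 - 7000)/((-57 - 221)/(-169 - 221) + 11408) = -2199/(-278/(-390) + 11408) = -2199/(-1/390*(-278) + 11408) = -2199/(139/195 + 11408) = -2199/2224699/195 = -2199*195/2224699 = -428805/2224699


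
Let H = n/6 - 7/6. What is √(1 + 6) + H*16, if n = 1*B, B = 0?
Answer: -56/3 + √7 ≈ -16.021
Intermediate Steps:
n = 0 (n = 1*0 = 0)
H = -7/6 (H = 0/6 - 7/6 = 0*(⅙) - 7*⅙ = 0 - 7/6 = -7/6 ≈ -1.1667)
√(1 + 6) + H*16 = √(1 + 6) - 7/6*16 = √7 - 56/3 = -56/3 + √7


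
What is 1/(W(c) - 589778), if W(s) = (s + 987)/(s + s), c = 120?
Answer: -80/47181871 ≈ -1.6956e-6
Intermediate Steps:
W(s) = (987 + s)/(2*s) (W(s) = (987 + s)/((2*s)) = (987 + s)*(1/(2*s)) = (987 + s)/(2*s))
1/(W(c) - 589778) = 1/((1/2)*(987 + 120)/120 - 589778) = 1/((1/2)*(1/120)*1107 - 589778) = 1/(369/80 - 589778) = 1/(-47181871/80) = -80/47181871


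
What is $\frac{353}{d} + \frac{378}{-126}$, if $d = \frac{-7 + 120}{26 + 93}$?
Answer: $\frac{41668}{113} \approx 368.74$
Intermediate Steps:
$d = \frac{113}{119} \approx 0.94958$
$\frac{353}{d} + \frac{378}{-126} = \frac{353}{\frac{113}{119}} + \frac{378}{-126} = 353 \cdot \frac{119}{113} + 378 \left(- \frac{1}{126}\right) = \frac{42007}{113} - 3 = \frac{41668}{113}$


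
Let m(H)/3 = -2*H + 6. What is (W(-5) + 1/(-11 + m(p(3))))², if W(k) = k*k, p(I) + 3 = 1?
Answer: 226576/361 ≈ 627.63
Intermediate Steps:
p(I) = -2 (p(I) = -3 + 1 = -2)
W(k) = k²
m(H) = 18 - 6*H (m(H) = 3*(-2*H + 6) = 3*(6 - 2*H) = 18 - 6*H)
(W(-5) + 1/(-11 + m(p(3))))² = ((-5)² + 1/(-11 + (18 - 6*(-2))))² = (25 + 1/(-11 + (18 + 12)))² = (25 + 1/(-11 + 30))² = (25 + 1/19)² = (476/19)² = 226576/361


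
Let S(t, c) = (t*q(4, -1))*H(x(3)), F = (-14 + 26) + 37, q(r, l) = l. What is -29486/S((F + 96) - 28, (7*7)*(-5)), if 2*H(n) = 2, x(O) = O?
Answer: 29486/117 ≈ 252.02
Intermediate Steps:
H(n) = 1 (H(n) = (1/2)*2 = 1)
F = 49 (F = 12 + 37 = 49)
S(t, c) = -t (S(t, c) = (t*(-1))*1 = -t*1 = -t)
-29486/S((F + 96) - 28, (7*7)*(-5)) = -29486*(-1/((49 + 96) - 28)) = -29486*(-1/(145 - 28)) = -29486/((-1*117)) = -29486/(-117) = -29486*(-1/117) = 29486/117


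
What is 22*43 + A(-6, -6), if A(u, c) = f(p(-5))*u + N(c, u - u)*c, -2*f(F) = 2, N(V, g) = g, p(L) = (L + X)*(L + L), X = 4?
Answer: 952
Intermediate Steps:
p(L) = 2*L*(4 + L) (p(L) = (L + 4)*(L + L) = (4 + L)*(2*L) = 2*L*(4 + L))
f(F) = -1 (f(F) = -½*2 = -1)
A(u, c) = -u (A(u, c) = -u + (u - u)*c = -u + 0*c = -u + 0 = -u)
22*43 + A(-6, -6) = 22*43 - 1*(-6) = 946 + 6 = 952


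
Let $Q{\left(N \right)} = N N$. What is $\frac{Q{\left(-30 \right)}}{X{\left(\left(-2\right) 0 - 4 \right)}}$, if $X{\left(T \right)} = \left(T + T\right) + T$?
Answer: $-75$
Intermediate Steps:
$Q{\left(N \right)} = N^{2}$
$X{\left(T \right)} = 3 T$ ($X{\left(T \right)} = 2 T + T = 3 T$)
$\frac{Q{\left(-30 \right)}}{X{\left(\left(-2\right) 0 - 4 \right)}} = \frac{\left(-30\right)^{2}}{3 \left(\left(-2\right) 0 - 4\right)} = \frac{900}{3 \left(0 - 4\right)} = \frac{900}{3 \left(-4\right)} = \frac{900}{-12} = 900 \left(- \frac{1}{12}\right) = -75$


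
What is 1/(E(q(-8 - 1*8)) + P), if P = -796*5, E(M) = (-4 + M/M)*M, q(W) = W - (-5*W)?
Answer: -1/3692 ≈ -0.00027086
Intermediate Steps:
q(W) = 6*W (q(W) = W - (-5)*W = W + 5*W = 6*W)
E(M) = -3*M (E(M) = (-4 + 1)*M = -3*M)
P = -3980
1/(E(q(-8 - 1*8)) + P) = 1/(-18*(-8 - 1*8) - 3980) = 1/(-18*(-8 - 8) - 3980) = 1/(-18*(-16) - 3980) = 1/(-3*(-96) - 3980) = 1/(288 - 3980) = 1/(-3692) = -1/3692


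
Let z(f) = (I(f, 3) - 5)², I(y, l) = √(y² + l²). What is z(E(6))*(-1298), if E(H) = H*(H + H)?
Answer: -6772964 + 38940*√577 ≈ -5.8376e+6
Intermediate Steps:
I(y, l) = √(l² + y²)
E(H) = 2*H² (E(H) = H*(2*H) = 2*H²)
z(f) = (-5 + √(9 + f²))² (z(f) = (√(3² + f²) - 5)² = (√(9 + f²) - 5)² = (-5 + √(9 + f²))²)
z(E(6))*(-1298) = (-5 + √(9 + (2*6²)²))²*(-1298) = (-5 + √(9 + (2*36)²))²*(-1298) = (-5 + √(9 + 72²))²*(-1298) = (-5 + √(9 + 5184))²*(-1298) = (-5 + √5193)²*(-1298) = (-5 + 3*√577)²*(-1298) = -1298*(-5 + 3*√577)²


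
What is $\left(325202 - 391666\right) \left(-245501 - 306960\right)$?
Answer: $36718767904$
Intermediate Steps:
$\left(325202 - 391666\right) \left(-245501 - 306960\right) = \left(-66464\right) \left(-552461\right) = 36718767904$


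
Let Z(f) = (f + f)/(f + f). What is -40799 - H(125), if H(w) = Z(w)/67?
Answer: -2733534/67 ≈ -40799.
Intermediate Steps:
Z(f) = 1 (Z(f) = (2*f)/((2*f)) = (2*f)*(1/(2*f)) = 1)
H(w) = 1/67
-40799 - H(125) = -40799 - 1*1/67 = -40799 - 1/67 = -2733534/67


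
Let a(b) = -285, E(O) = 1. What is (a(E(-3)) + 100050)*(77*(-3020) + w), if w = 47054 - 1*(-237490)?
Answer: 5188179060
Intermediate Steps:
w = 284544 (w = 47054 + 237490 = 284544)
(a(E(-3)) + 100050)*(77*(-3020) + w) = (-285 + 100050)*(77*(-3020) + 284544) = 99765*(-232540 + 284544) = 99765*52004 = 5188179060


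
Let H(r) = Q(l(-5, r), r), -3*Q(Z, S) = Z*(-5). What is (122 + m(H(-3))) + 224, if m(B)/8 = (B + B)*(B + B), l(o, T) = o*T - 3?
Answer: 13146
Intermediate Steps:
l(o, T) = -3 + T*o (l(o, T) = T*o - 3 = -3 + T*o)
Q(Z, S) = 5*Z/3 (Q(Z, S) = -Z*(-5)/3 = -(-5)*Z/3 = 5*Z/3)
H(r) = -5 - 25*r/3 (H(r) = 5*(-3 + r*(-5))/3 = 5*(-3 - 5*r)/3 = -5 - 25*r/3)
m(B) = 32*B² (m(B) = 8*((B + B)*(B + B)) = 8*((2*B)*(2*B)) = 8*(4*B²) = 32*B²)
(122 + m(H(-3))) + 224 = (122 + 32*(-5 - 25/3*(-3))²) + 224 = (122 + 32*(-5 + 25)²) + 224 = (122 + 32*20²) + 224 = (122 + 32*400) + 224 = (122 + 12800) + 224 = 12922 + 224 = 13146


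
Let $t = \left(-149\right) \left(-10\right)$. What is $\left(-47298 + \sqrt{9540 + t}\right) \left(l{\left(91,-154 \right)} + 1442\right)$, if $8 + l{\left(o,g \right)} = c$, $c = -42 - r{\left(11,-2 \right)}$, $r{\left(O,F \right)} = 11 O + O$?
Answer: $-59595480 + 1260 \sqrt{11030} \approx -5.9463 \cdot 10^{7}$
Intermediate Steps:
$r{\left(O,F \right)} = 12 O$
$t = 1490$
$c = -174$ ($c = -42 - 12 \cdot 11 = -42 - 132 = -174$)
$l{\left(o,g \right)} = -182$ ($l{\left(o,g \right)} = -8 - 174 = -182$)
$\left(-47298 + \sqrt{9540 + t}\right) \left(l{\left(91,-154 \right)} + 1442\right) = \left(-47298 + \sqrt{9540 + 1490}\right) \left(-182 + 1442\right) = \left(-47298 + \sqrt{11030}\right) 1260 = -59595480 + 1260 \sqrt{11030}$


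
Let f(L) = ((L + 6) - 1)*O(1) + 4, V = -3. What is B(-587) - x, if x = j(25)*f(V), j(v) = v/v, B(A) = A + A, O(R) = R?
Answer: -1180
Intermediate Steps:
B(A) = 2*A
j(v) = 1
f(L) = 9 + L (f(L) = ((L + 6) - 1)*1 + 4 = ((6 + L) - 1)*1 + 4 = (5 + L)*1 + 4 = (5 + L) + 4 = 9 + L)
x = 6 (x = 1*(9 - 3) = 1*6 = 6)
B(-587) - x = 2*(-587) - 1*6 = -1174 - 6 = -1180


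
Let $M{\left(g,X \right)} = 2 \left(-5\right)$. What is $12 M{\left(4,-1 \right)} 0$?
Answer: $0$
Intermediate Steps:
$M{\left(g,X \right)} = -10$
$12 M{\left(4,-1 \right)} 0 = 12 \left(-10\right) 0 = \left(-120\right) 0 = 0$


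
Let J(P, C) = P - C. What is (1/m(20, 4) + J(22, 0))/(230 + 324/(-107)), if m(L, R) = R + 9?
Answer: 30709/315718 ≈ 0.097267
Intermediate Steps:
m(L, R) = 9 + R
(1/m(20, 4) + J(22, 0))/(230 + 324/(-107)) = (1/(9 + 4) + (22 - 1*0))/(230 + 324/(-107)) = (1/13 + (22 + 0))/(230 + 324*(-1/107)) = (1/13 + 22)/(230 - 324/107) = 287/(13*(24286/107)) = (287/13)*(107/24286) = 30709/315718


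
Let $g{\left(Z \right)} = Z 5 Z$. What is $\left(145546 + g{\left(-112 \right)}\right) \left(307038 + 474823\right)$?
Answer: $162835063026$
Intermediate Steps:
$g{\left(Z \right)} = 5 Z^{2}$ ($g{\left(Z \right)} = 5 Z Z = 5 Z^{2}$)
$\left(145546 + g{\left(-112 \right)}\right) \left(307038 + 474823\right) = \left(145546 + 5 \left(-112\right)^{2}\right) \left(307038 + 474823\right) = \left(145546 + 5 \cdot 12544\right) 781861 = \left(145546 + 62720\right) 781861 = 208266 \cdot 781861 = 162835063026$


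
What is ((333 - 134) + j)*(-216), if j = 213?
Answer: -88992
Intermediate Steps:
((333 - 134) + j)*(-216) = ((333 - 134) + 213)*(-216) = (199 + 213)*(-216) = 412*(-216) = -88992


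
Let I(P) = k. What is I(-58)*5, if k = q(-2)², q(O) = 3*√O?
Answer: -90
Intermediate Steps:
k = -18 (k = (3*√(-2))² = (3*(I*√2))² = (3*I*√2)² = -18)
I(P) = -18
I(-58)*5 = -18*5 = -90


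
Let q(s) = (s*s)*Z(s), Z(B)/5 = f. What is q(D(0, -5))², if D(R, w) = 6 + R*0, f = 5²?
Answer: 20250000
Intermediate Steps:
f = 25
Z(B) = 125 (Z(B) = 5*25 = 125)
D(R, w) = 6 (D(R, w) = 6 + 0 = 6)
q(s) = 125*s² (q(s) = (s*s)*125 = s²*125 = 125*s²)
q(D(0, -5))² = (125*6²)² = (125*36)² = 4500² = 20250000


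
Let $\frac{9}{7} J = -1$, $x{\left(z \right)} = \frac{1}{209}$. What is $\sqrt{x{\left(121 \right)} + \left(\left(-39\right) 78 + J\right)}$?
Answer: $\frac{8 i \sqrt{18690661}}{627} \approx 55.161 i$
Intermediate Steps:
$x{\left(z \right)} = \frac{1}{209}$
$J = - \frac{7}{9}$ ($J = \frac{7}{9} \left(-1\right) = - \frac{7}{9} \approx -0.77778$)
$\sqrt{x{\left(121 \right)} + \left(\left(-39\right) 78 + J\right)} = \sqrt{\frac{1}{209} - \frac{27385}{9}} = \sqrt{- \frac{5723456}{1881}} = \frac{8 i \sqrt{18690661}}{627}$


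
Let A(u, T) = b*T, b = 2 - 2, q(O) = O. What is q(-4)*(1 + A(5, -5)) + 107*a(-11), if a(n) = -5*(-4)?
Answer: 2136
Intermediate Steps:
b = 0
A(u, T) = 0 (A(u, T) = 0*T = 0)
a(n) = 20
q(-4)*(1 + A(5, -5)) + 107*a(-11) = -4*(1 + 0) + 107*20 = -4*1 + 2140 = -4 + 2140 = 2136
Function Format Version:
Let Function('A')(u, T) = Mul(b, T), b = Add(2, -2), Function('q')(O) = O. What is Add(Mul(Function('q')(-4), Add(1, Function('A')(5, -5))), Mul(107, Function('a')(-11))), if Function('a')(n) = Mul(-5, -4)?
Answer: 2136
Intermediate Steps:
b = 0
Function('A')(u, T) = 0 (Function('A')(u, T) = Mul(0, T) = 0)
Function('a')(n) = 20
Add(Mul(Function('q')(-4), Add(1, Function('A')(5, -5))), Mul(107, Function('a')(-11))) = Add(Mul(-4, Add(1, 0)), Mul(107, 20)) = Add(Mul(-4, 1), 2140) = Add(-4, 2140) = 2136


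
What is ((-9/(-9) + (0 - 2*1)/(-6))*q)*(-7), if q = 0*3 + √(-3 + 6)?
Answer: -28*√3/3 ≈ -16.166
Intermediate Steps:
q = √3 (q = 0 + √3 = √3 ≈ 1.7320)
((-9/(-9) + (0 - 2*1)/(-6))*q)*(-7) = ((-9/(-9) + (0 - 2*1)/(-6))*√3)*(-7) = ((-9*(-⅑) + (0 - 2)*(-⅙))*√3)*(-7) = ((1 - 2*(-⅙))*√3)*(-7) = ((1 + ⅓)*√3)*(-7) = (4*√3/3)*(-7) = -28*√3/3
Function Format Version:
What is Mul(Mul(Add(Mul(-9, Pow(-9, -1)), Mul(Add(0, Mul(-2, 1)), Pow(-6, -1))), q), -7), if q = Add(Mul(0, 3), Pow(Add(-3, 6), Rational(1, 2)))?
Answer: Mul(Rational(-28, 3), Pow(3, Rational(1, 2))) ≈ -16.166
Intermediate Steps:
q = Pow(3, Rational(1, 2)) (q = Add(0, Pow(3, Rational(1, 2))) = Pow(3, Rational(1, 2)) ≈ 1.7320)
Mul(Mul(Add(Mul(-9, Pow(-9, -1)), Mul(Add(0, Mul(-2, 1)), Pow(-6, -1))), q), -7) = Mul(Mul(Add(Mul(-9, Pow(-9, -1)), Mul(Add(0, Mul(-2, 1)), Pow(-6, -1))), Pow(3, Rational(1, 2))), -7) = Mul(Mul(Add(Mul(-9, Rational(-1, 9)), Mul(Add(0, -2), Rational(-1, 6))), Pow(3, Rational(1, 2))), -7) = Mul(Mul(Add(1, Mul(-2, Rational(-1, 6))), Pow(3, Rational(1, 2))), -7) = Mul(Mul(Add(1, Rational(1, 3)), Pow(3, Rational(1, 2))), -7) = Mul(Mul(Rational(4, 3), Pow(3, Rational(1, 2))), -7) = Mul(Rational(-28, 3), Pow(3, Rational(1, 2)))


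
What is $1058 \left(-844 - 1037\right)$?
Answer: $-1990098$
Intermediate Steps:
$1058 \left(-844 - 1037\right) = 1058 \left(-1881\right) = -1990098$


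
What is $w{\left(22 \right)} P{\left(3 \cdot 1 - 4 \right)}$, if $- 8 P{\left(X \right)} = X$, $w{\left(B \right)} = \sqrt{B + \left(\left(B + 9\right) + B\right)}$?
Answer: $\frac{5 \sqrt{3}}{8} \approx 1.0825$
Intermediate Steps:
$w{\left(B \right)} = \sqrt{9 + 3 B}$ ($w{\left(B \right)} = \sqrt{B + \left(\left(9 + B\right) + B\right)} = \sqrt{B + \left(9 + 2 B\right)} = \sqrt{9 + 3 B}$)
$P{\left(X \right)} = - \frac{X}{8}$
$w{\left(22 \right)} P{\left(3 \cdot 1 - 4 \right)} = \sqrt{9 + 3 \cdot 22} \left(- \frac{3 \cdot 1 - 4}{8}\right) = \sqrt{9 + 66} \left(- \frac{3 - 4}{8}\right) = \sqrt{75} \left(\left(- \frac{1}{8}\right) \left(-1\right)\right) = 5 \sqrt{3} \cdot \frac{1}{8} = \frac{5 \sqrt{3}}{8}$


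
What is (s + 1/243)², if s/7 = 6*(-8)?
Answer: 6666232609/59049 ≈ 1.1289e+5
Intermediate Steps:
s = -336 (s = 7*(6*(-8)) = 7*(-48) = -336)
(s + 1/243)² = (-336 + 1/243)² = (-81647/243)² = 6666232609/59049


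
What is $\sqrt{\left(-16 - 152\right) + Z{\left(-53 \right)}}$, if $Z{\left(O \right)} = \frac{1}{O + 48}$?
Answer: $\frac{29 i \sqrt{5}}{5} \approx 12.969 i$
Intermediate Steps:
$Z{\left(O \right)} = \frac{1}{48 + O}$
$\sqrt{\left(-16 - 152\right) + Z{\left(-53 \right)}} = \sqrt{\left(-16 - 152\right) + \frac{1}{48 - 53}} = \sqrt{\left(-16 - 152\right) + \frac{1}{-5}} = \sqrt{-168 - \frac{1}{5}} = \sqrt{- \frac{841}{5}} = \frac{29 i \sqrt{5}}{5}$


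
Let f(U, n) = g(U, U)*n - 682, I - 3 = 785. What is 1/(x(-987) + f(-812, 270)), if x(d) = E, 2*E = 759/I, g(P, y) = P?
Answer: -1576/346596313 ≈ -4.5471e-6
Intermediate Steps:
I = 788 (I = 3 + 785 = 788)
E = 759/1576 (E = (759/788)/2 = (759*(1/788))/2 = (½)*(759/788) = 759/1576 ≈ 0.48160)
f(U, n) = -682 + U*n (f(U, n) = U*n - 682 = -682 + U*n)
x(d) = 759/1576
1/(x(-987) + f(-812, 270)) = 1/(759/1576 + (-682 - 812*270)) = 1/(759/1576 + (-682 - 219240)) = 1/(759/1576 - 219922) = 1/(-346596313/1576) = -1576/346596313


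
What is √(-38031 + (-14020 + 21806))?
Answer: I*√30245 ≈ 173.91*I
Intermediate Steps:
√(-38031 + (-14020 + 21806)) = √(-38031 + 7786) = √(-30245) = I*√30245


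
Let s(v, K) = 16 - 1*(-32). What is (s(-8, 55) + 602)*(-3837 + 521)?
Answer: -2155400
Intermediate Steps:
s(v, K) = 48 (s(v, K) = 16 + 32 = 48)
(s(-8, 55) + 602)*(-3837 + 521) = (48 + 602)*(-3837 + 521) = 650*(-3316) = -2155400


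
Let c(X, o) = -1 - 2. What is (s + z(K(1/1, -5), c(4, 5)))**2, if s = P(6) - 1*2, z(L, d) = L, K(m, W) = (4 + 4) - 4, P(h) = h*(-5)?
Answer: 784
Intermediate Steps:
P(h) = -5*h
c(X, o) = -3
K(m, W) = 4 (K(m, W) = 8 - 4 = 4)
s = -32 (s = -5*6 - 1*2 = -30 - 2 = -32)
(s + z(K(1/1, -5), c(4, 5)))**2 = (-32 + 4)**2 = (-28)**2 = 784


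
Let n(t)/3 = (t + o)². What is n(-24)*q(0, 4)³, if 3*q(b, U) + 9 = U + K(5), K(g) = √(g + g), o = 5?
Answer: -99275/9 + 30685*√10/9 ≈ -248.95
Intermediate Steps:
K(g) = √2*√g (K(g) = √(2*g) = √2*√g)
q(b, U) = -3 + U/3 + √10/3 (q(b, U) = -3 + (U + √2*√5)/3 = -3 + (U + √10)/3 = -3 + (U/3 + √10/3) = -3 + U/3 + √10/3)
n(t) = 3*(5 + t)² (n(t) = 3*(t + 5)² = 3*(5 + t)²)
n(-24)*q(0, 4)³ = (3*(5 - 24)²)*(-3 + (⅓)*4 + √10/3)³ = (3*(-19)²)*(-3 + 4/3 + √10/3)³ = (3*361)*(-5/3 + √10/3)³ = 1083*(-5/3 + √10/3)³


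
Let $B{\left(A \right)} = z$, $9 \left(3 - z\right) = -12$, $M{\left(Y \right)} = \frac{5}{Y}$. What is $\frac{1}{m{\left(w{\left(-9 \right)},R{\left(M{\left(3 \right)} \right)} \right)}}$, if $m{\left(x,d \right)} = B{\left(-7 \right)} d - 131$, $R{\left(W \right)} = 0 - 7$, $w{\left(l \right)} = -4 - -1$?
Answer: $- \frac{3}{484} \approx -0.0061983$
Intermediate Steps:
$w{\left(l \right)} = -3$ ($w{\left(l \right)} = -4 + 1 = -3$)
$z = \frac{13}{3}$ ($z = 3 - - \frac{4}{3} = 3 + \frac{4}{3} = \frac{13}{3} \approx 4.3333$)
$B{\left(A \right)} = \frac{13}{3}$
$R{\left(W \right)} = -7$
$m{\left(x,d \right)} = -131 + \frac{13 d}{3}$ ($m{\left(x,d \right)} = \frac{13 d}{3} - 131 = -131 + \frac{13 d}{3}$)
$\frac{1}{m{\left(w{\left(-9 \right)},R{\left(M{\left(3 \right)} \right)} \right)}} = \frac{1}{-131 + \frac{13}{3} \left(-7\right)} = \frac{1}{-131 - \frac{91}{3}} = \frac{1}{- \frac{484}{3}} = - \frac{3}{484}$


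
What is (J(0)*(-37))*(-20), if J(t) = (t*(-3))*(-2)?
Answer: 0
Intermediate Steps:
J(t) = 6*t (J(t) = -3*t*(-2) = 6*t)
(J(0)*(-37))*(-20) = ((6*0)*(-37))*(-20) = (0*(-37))*(-20) = 0*(-20) = 0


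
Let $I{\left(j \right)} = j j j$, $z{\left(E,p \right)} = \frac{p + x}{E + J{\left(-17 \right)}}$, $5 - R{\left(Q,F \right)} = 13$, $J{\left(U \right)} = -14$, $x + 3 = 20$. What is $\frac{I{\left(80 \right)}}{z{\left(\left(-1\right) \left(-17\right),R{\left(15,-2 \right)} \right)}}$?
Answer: $\frac{512000}{3} \approx 1.7067 \cdot 10^{5}$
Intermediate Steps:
$x = 17$ ($x = -3 + 20 = 17$)
$R{\left(Q,F \right)} = -8$ ($R{\left(Q,F \right)} = 5 - 13 = -8$)
$z{\left(E,p \right)} = \frac{17 + p}{-14 + E}$ ($z{\left(E,p \right)} = \frac{p + 17}{E - 14} = \frac{17 + p}{-14 + E}$)
$I{\left(j \right)} = j^{3}$ ($I{\left(j \right)} = j^{2} j = j^{3}$)
$\frac{I{\left(80 \right)}}{z{\left(\left(-1\right) \left(-17\right),R{\left(15,-2 \right)} \right)}} = \frac{80^{3}}{\frac{1}{-14 - -17} \left(17 - 8\right)} = \frac{512000}{\frac{1}{-14 + 17} \cdot 9} = \frac{512000}{\frac{1}{3} \cdot 9} = \frac{512000}{3}$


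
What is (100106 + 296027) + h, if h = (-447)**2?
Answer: 595942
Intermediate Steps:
h = 199809
(100106 + 296027) + h = (100106 + 296027) + 199809 = 396133 + 199809 = 595942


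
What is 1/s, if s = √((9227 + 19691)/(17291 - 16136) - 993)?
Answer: -I*√1291286535/1117997 ≈ -0.032142*I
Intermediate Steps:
s = I*√1291286535/1155 (s = √(28918/1155 - 993) = √(-1117997/1155) = I*√1291286535/1155 ≈ 31.112*I)
1/s = 1/(I*√1291286535/1155) = -I*√1291286535/1117997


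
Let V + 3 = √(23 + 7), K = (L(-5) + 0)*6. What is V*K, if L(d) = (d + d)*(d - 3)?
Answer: -1440 + 480*√30 ≈ 1189.1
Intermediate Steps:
L(d) = 2*d*(-3 + d) (L(d) = (2*d)*(-3 + d) = 2*d*(-3 + d))
K = 480 (K = (2*(-5)*(-3 - 5) + 0)*6 = (2*(-5)*(-8) + 0)*6 = (80 + 0)*6 = 80*6 = 480)
V = -3 + √30 (V = -3 + √(23 + 7) = -3 + √30 ≈ 2.4772)
V*K = (-3 + √30)*480 = -1440 + 480*√30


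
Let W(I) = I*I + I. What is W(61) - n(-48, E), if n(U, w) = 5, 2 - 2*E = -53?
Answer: 3777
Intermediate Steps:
E = 55/2 (E = 1 - ½*(-53) = 1 + 53/2 = 55/2 ≈ 27.500)
W(I) = I + I² (W(I) = I² + I = I + I²)
W(61) - n(-48, E) = 61*(1 + 61) - 1*5 = 61*62 - 5 = 3782 - 5 = 3777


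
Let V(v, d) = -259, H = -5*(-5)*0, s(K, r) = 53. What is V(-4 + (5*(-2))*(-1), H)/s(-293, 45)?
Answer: -259/53 ≈ -4.8868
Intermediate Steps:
H = 0 (H = 25*0 = 0)
V(-4 + (5*(-2))*(-1), H)/s(-293, 45) = -259/53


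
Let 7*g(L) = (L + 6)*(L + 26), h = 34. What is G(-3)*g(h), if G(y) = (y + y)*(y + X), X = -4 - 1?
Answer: 115200/7 ≈ 16457.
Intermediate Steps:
X = -5
G(y) = 2*y*(-5 + y) (G(y) = (y + y)*(y - 5) = (2*y)*(-5 + y) = 2*y*(-5 + y))
g(L) = (6 + L)*(26 + L)/7 (g(L) = ((L + 6)*(L + 26))/7 = ((6 + L)*(26 + L))/7 = (6 + L)*(26 + L)/7)
G(-3)*g(h) = (2*(-3)*(-5 - 3))*(156/7 + (⅐)*34² + (32/7)*34) = (2*(-3)*(-8))*(156/7 + (⅐)*1156 + 1088/7) = 48*(156/7 + 1156/7 + 1088/7) = 48*(2400/7) = 115200/7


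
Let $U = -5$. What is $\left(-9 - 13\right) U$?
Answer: $110$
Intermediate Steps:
$\left(-9 - 13\right) U = \left(-9 - 13\right) \left(-5\right) = \left(-22\right) \left(-5\right) = 110$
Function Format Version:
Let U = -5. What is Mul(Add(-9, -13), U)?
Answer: 110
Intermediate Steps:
Mul(Add(-9, -13), U) = Mul(Add(-9, -13), -5) = Mul(-22, -5) = 110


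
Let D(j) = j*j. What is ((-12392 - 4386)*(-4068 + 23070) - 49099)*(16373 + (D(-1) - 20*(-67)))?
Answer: -5648368498670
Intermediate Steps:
D(j) = j²
((-12392 - 4386)*(-4068 + 23070) - 49099)*(16373 + (D(-1) - 20*(-67))) = ((-12392 - 4386)*(-4068 + 23070) - 49099)*(16373 + ((-1)² - 20*(-67))) = (-16778*19002 - 49099)*(16373 + (1 + 1340)) = (-318815556 - 49099)*(16373 + 1341) = -318864655*17714 = -5648368498670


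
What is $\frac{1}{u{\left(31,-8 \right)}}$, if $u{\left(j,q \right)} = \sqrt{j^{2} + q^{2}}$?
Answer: $\frac{\sqrt{41}}{205} \approx 0.031235$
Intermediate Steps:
$\frac{1}{u{\left(31,-8 \right)}} = \frac{1}{\sqrt{31^{2} + \left(-8\right)^{2}}} = \frac{1}{\sqrt{961 + 64}} = \frac{1}{\sqrt{1025}} = \frac{1}{5 \sqrt{41}} = \frac{\sqrt{41}}{205}$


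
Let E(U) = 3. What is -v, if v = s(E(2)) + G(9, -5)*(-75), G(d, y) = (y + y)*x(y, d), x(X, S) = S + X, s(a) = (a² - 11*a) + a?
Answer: -2979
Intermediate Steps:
s(a) = a² - 10*a
G(d, y) = 2*y*(d + y) (G(d, y) = (y + y)*(d + y) = (2*y)*(d + y) = 2*y*(d + y))
v = 2979 (v = 3*(-10 + 3) + (2*(-5)*(9 - 5))*(-75) = 3*(-7) + (2*(-5)*4)*(-75) = -21 - 40*(-75) = -21 + 3000 = 2979)
-v = -1*2979 = -2979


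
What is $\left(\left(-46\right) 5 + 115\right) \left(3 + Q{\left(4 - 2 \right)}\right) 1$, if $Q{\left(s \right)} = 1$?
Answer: $-460$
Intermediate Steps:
$\left(\left(-46\right) 5 + 115\right) \left(3 + Q{\left(4 - 2 \right)}\right) 1 = \left(\left(-46\right) 5 + 115\right) \left(3 + 1\right) 1 = \left(-230 + 115\right) 4 \cdot 1 = \left(-115\right) 4 = -460$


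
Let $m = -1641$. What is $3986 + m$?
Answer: $2345$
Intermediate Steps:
$3986 + m = 3986 - 1641 = 2345$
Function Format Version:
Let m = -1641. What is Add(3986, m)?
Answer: 2345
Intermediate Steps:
Add(3986, m) = Add(3986, -1641) = 2345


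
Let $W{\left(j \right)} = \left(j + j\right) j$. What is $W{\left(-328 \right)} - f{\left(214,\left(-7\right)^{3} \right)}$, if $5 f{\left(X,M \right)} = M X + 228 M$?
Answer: $\frac{1227446}{5} \approx 2.4549 \cdot 10^{5}$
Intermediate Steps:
$W{\left(j \right)} = 2 j^{2}$ ($W{\left(j \right)} = 2 j j = 2 j^{2}$)
$f{\left(X,M \right)} = \frac{228 M}{5} + \frac{M X}{5}$ ($f{\left(X,M \right)} = \frac{M X + 228 M}{5} = \frac{228 M + M X}{5} = \frac{228 M}{5} + \frac{M X}{5}$)
$W{\left(-328 \right)} - f{\left(214,\left(-7\right)^{3} \right)} = 2 \left(-328\right)^{2} - \frac{\left(-7\right)^{3} \left(228 + 214\right)}{5} = 2 \cdot 107584 - \frac{1}{5} \left(-343\right) 442 = 215168 - - \frac{151606}{5} = 215168 + \frac{151606}{5} = \frac{1227446}{5}$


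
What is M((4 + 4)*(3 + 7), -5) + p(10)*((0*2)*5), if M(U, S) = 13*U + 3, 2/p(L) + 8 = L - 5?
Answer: 1043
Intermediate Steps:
p(L) = 2/(-13 + L) (p(L) = 2/(-8 + (L - 5)) = 2/(-8 + (-5 + L)) = 2/(-13 + L))
M(U, S) = 3 + 13*U
M((4 + 4)*(3 + 7), -5) + p(10)*((0*2)*5) = (3 + 13*((4 + 4)*(3 + 7))) + (2/(-13 + 10))*((0*2)*5) = (3 + 13*(8*10)) + (2/(-3))*(0*5) = (3 + 13*80) + (2*(-⅓))*0 = (3 + 1040) - ⅔*0 = 1043 + 0 = 1043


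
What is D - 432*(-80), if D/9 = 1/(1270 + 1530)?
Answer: 96768009/2800 ≈ 34560.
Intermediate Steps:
D = 9/2800 (D = 9/(1270 + 1530) = 9/2800 ≈ 0.0032143)
D - 432*(-80) = 9/2800 - 432*(-80) = 9/2800 + 34560 = 96768009/2800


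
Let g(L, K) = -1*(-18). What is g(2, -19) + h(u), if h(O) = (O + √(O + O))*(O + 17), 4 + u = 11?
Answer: 186 + 24*√14 ≈ 275.80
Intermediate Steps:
g(L, K) = 18
u = 7 (u = -4 + 11 = 7)
h(O) = (17 + O)*(O + √2*√O) (h(O) = (O + √(2*O))*(17 + O) = (O + √2*√O)*(17 + O) = (17 + O)*(O + √2*√O))
g(2, -19) + h(u) = 18 + (7² + 17*7 + √2*7^(3/2) + 17*√2*√7) = 18 + (49 + 119 + √2*(7*√7) + 17*√14) = 18 + (49 + 119 + 7*√14 + 17*√14) = 18 + (168 + 24*√14) = 186 + 24*√14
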